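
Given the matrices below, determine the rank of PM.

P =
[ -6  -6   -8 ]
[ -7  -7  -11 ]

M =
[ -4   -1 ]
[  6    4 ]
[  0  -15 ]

First compute PM:
[[-12, 102],
 [-14, 144]]
Now row reduce the product.
R2 ← R2 − (7/6)·R1: [0, 25]
2 nonzero rows, so rank(PM) = 2.

2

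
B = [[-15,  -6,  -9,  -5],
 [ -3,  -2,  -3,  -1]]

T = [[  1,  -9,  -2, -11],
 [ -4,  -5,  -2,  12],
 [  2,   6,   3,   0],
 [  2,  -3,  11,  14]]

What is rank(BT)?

2

First compute BT:
[[-19, 126, -40,  23],
 [ -3,  22, -10,  -5]]
Now row reduce the product.
R2 ← R2 − (3/19)·R1: [0, 40/19, -70/19, -164/19]
2 nonzero rows, so rank(BT) = 2.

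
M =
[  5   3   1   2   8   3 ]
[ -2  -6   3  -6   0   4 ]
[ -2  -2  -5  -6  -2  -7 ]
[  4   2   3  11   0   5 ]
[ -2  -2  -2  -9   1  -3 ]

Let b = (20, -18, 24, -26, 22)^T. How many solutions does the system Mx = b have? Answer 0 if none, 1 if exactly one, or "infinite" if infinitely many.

infinite

Row reduce the augmented matrix [M | b].
R2 ← R2 + (2/5)·R1: [0, -24/5, 17/5, -26/5, 16/5, 26/5, -10]
R3 ← R3 + (2/5)·R1: [0, -4/5, -23/5, -26/5, 6/5, -29/5, 32]
R4 ← R4 − (4/5)·R1: [0, -2/5, 11/5, 47/5, -32/5, 13/5, -42]
R5 ← R5 + (2/5)·R1: [0, -4/5, -8/5, -41/5, 21/5, -9/5, 30]
R3 ← R3 − (1/6)·R2: [0, 0, -31/6, -13/3, 2/3, -20/3, 101/3]
R4 ← R4 − (1/12)·R2: [0, 0, 23/12, 59/6, -20/3, 13/6, -247/6]
R5 ← R5 − (1/6)·R2: [0, 0, -13/6, -22/3, 11/3, -8/3, 95/3]
R4 ← R4 + (23/62)·R3: [0, 0, 0, 255/31, -199/31, -19/62, -889/31]
R5 ← R5 − (13/31)·R3: [0, 0, 0, -171/31, 105/31, 4/31, 544/31]
R5 ← R5 + (57/85)·R4: [0, 0, 0, 0, -78/85, -13/170, -143/85]
The echelon form has 5 nonzero rows, and every pivot lies in the first 6 columns, so rank(M) = rank([M|b]) = 5.
The system is consistent.
rank = 5 < 6 unknowns, so there are infinitely many solutions.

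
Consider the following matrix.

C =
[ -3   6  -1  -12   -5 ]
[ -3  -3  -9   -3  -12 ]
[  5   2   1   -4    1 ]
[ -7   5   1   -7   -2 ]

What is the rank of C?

3

Row reduce to echelon form.
R2 ← R2 − R1: [0, -9, -8, 9, -7]
R3 ← R3 + (5/3)·R1: [0, 12, -2/3, -24, -22/3]
R4 ← R4 − (7/3)·R1: [0, -9, 10/3, 21, 29/3]
R3 ← R3 + (4/3)·R2: [0, 0, -34/3, -12, -50/3]
R4 ← R4 − R2: [0, 0, 34/3, 12, 50/3]
R4 ← R4 + R3: [0, 0, 0, 0, 0]
Echelon form has 3 nonzero rows, so rank(C) = 3.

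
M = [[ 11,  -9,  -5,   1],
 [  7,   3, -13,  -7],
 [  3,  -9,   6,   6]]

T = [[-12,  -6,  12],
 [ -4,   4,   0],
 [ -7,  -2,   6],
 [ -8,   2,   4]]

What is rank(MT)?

2

First compute MT:
[[-69, -90, 106],
 [ 51, -18, -22],
 [-90, -54,  96]]
Now row reduce the product.
R2 ← R2 + (17/23)·R1: [0, -1944/23, 1296/23]
R3 ← R3 − (30/23)·R1: [0, 1458/23, -972/23]
R3 ← R3 + (3/4)·R2: [0, 0, 0]
2 nonzero rows, so rank(MT) = 2.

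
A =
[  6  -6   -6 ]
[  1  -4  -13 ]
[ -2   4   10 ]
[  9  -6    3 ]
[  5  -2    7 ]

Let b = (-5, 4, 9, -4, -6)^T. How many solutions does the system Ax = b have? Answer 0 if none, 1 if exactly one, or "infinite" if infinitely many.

Row reduce the augmented matrix [A | b].
R2 ← R2 − (1/6)·R1: [0, -3, -12, 29/6]
R3 ← R3 + (1/3)·R1: [0, 2, 8, 22/3]
R4 ← R4 − (3/2)·R1: [0, 3, 12, 7/2]
R5 ← R5 − (5/6)·R1: [0, 3, 12, -11/6]
R3 ← R3 + (2/3)·R2: [0, 0, 0, 95/9]
R4 ← R4 + R2: [0, 0, 0, 25/3]
R5 ← R5 + R2: [0, 0, 0, 3]
R4 ← R4 − (15/19)·R3: [0, 0, 0, 0]
R5 ← R5 − (27/95)·R3: [0, 0, 0, 0]
The echelon form has 3 nonzero rows; the last pivot sits in the augmented column, so rank(A) = 2 but rank([A|b]) = 3.
Since the ranks differ, the system is inconsistent.
It has no solutions.

0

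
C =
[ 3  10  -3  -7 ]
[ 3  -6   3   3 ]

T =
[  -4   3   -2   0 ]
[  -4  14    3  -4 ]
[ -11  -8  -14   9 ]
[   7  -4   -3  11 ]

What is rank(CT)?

First compute CT:
[[-68, 201,  87, -144],
 [  0, -111, -75,  84]]
Now row reduce the product.
2 nonzero rows, so rank(CT) = 2.

2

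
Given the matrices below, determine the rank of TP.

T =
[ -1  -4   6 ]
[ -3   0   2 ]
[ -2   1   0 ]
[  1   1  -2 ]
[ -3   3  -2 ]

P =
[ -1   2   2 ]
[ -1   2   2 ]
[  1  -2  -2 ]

1

First compute TP:
[[ 11, -22, -22],
 [  5, -10, -10],
 [  1,  -2,  -2],
 [ -4,   8,   8],
 [ -2,   4,   4]]
Now row reduce the product.
R2 ← R2 − (5/11)·R1: [0, 0, 0]
R3 ← R3 − (1/11)·R1: [0, 0, 0]
R4 ← R4 + (4/11)·R1: [0, 0, 0]
R5 ← R5 + (2/11)·R1: [0, 0, 0]
1 nonzero row, so rank(TP) = 1.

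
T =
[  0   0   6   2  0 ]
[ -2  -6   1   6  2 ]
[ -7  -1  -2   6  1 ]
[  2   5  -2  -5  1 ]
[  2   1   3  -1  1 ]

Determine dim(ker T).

1

Row reduce to echelon form.
Swap R1 ↔ R2
R3 ← R3 − (7/2)·R1: [0, 20, -11/2, -15, -6]
R4 ← R4 + R1: [0, -1, -1, 1, 3]
R5 ← R5 + R1: [0, -5, 4, 5, 3]
Swap R2 ↔ R3
R4 ← R4 + (1/20)·R2: [0, 0, -51/40, 1/4, 27/10]
R5 ← R5 + (1/4)·R2: [0, 0, 21/8, 5/4, 3/2]
R4 ← R4 + (17/80)·R3: [0, 0, 0, 27/40, 27/10]
R5 ← R5 − (7/16)·R3: [0, 0, 0, 3/8, 3/2]
R5 ← R5 − (5/9)·R4: [0, 0, 0, 0, 0]
4 nonzero rows, so rank(T) = 4.
T has 5 columns; by rank–nullity, nullity = 5 − 4 = 1.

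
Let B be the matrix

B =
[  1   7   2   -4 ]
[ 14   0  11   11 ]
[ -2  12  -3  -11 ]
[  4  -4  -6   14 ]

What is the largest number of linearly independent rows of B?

4

Row reduce to echelon form.
R2 ← R2 − (14)·R1: [0, -98, -17, 67]
R3 ← R3 + (2)·R1: [0, 26, 1, -19]
R4 ← R4 − (4)·R1: [0, -32, -14, 30]
R3 ← R3 + (13/49)·R2: [0, 0, -172/49, -60/49]
R4 ← R4 − (16/49)·R2: [0, 0, -414/49, 398/49]
R4 ← R4 − (207/86)·R3: [0, 0, 0, 476/43]
Echelon form has 4 nonzero rows, so rank(B) = 4.
The rank gives the maximum number of linearly independent rows: 4.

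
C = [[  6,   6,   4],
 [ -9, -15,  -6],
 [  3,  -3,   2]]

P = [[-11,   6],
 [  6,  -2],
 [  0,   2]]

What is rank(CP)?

First compute CP:
[[-30,  32],
 [  9, -36],
 [-51,  28]]
Now row reduce the product.
R2 ← R2 + (3/10)·R1: [0, -132/5]
R3 ← R3 − (17/10)·R1: [0, -132/5]
R3 ← R3 − R2: [0, 0]
2 nonzero rows, so rank(CP) = 2.

2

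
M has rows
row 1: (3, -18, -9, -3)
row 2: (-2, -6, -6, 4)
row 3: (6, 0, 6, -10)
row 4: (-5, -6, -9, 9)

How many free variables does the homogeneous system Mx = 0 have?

2

Row reduce to echelon form.
R2 ← R2 + (2/3)·R1: [0, -18, -12, 2]
R3 ← R3 − (2)·R1: [0, 36, 24, -4]
R4 ← R4 + (5/3)·R1: [0, -36, -24, 4]
R3 ← R3 + (2)·R2: [0, 0, 0, 0]
R4 ← R4 − (2)·R2: [0, 0, 0, 0]
2 nonzero rows, so rank(M) = 2.
M has 4 columns; by rank–nullity, nullity = 4 − 2 = 2.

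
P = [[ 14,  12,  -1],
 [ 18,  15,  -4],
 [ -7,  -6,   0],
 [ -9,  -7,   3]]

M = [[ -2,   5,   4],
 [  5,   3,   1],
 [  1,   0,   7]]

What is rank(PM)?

First compute PM:
[[ 31, 106,  61],
 [ 35, 135,  59],
 [-16, -53, -34],
 [-14, -66, -22]]
Now row reduce the product.
R2 ← R2 − (35/31)·R1: [0, 475/31, -306/31]
R3 ← R3 + (16/31)·R1: [0, 53/31, -78/31]
R4 ← R4 + (14/31)·R1: [0, -562/31, 172/31]
R3 ← R3 − (53/475)·R2: [0, 0, -672/475]
R4 ← R4 + (562/475)·R2: [0, 0, -2912/475]
R4 ← R4 − (13/3)·R3: [0, 0, 0]
3 nonzero rows, so rank(PM) = 3.

3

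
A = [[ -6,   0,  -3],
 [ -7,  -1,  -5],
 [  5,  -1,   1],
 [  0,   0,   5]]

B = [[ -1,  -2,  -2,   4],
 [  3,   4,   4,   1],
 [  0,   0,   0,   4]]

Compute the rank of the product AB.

First compute AB:
[[  6,  12,  12, -36],
 [  4,  10,  10, -49],
 [ -8, -14, -14,  23],
 [  0,   0,   0,  20]]
Now row reduce the product.
R2 ← R2 − (2/3)·R1: [0, 2, 2, -25]
R3 ← R3 + (4/3)·R1: [0, 2, 2, -25]
R3 ← R3 − R2: [0, 0, 0, 0]
Swap R3 ↔ R4
3 nonzero rows, so rank(AB) = 3.

3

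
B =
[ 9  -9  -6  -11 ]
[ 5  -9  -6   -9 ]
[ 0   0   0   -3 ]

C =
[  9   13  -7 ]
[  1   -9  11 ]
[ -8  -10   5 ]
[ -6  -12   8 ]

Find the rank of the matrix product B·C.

3

First compute BC:
[[186, 390, -280],
 [138, 314, -236],
 [ 18,  36, -24]]
Now row reduce the product.
R2 ← R2 − (23/31)·R1: [0, 764/31, -876/31]
R3 ← R3 − (3/31)·R1: [0, -54/31, 96/31]
R3 ← R3 + (27/382)·R2: [0, 0, 210/191]
3 nonzero rows, so rank(BC) = 3.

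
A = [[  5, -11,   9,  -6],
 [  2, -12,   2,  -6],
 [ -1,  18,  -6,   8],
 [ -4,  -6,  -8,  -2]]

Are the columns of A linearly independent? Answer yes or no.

Row reduce A to echelon form.
R2 ← R2 − (2/5)·R1: [0, -38/5, -8/5, -18/5]
R3 ← R3 + (1/5)·R1: [0, 79/5, -21/5, 34/5]
R4 ← R4 + (4/5)·R1: [0, -74/5, -4/5, -34/5]
R3 ← R3 + (79/38)·R2: [0, 0, -143/19, -13/19]
R4 ← R4 − (37/19)·R2: [0, 0, 44/19, 4/19]
R4 ← R4 + (4/13)·R3: [0, 0, 0, 0]
3 pivots among 4 columns.
Only 3 < 4 pivot columns, so the columns are linearly dependent.

no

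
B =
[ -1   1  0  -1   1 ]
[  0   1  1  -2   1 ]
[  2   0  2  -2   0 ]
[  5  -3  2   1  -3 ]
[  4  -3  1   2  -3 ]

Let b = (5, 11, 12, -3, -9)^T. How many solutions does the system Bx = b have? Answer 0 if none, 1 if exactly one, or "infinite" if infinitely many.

Row reduce the augmented matrix [B | b].
R3 ← R3 + (2)·R1: [0, 2, 2, -4, 2, 22]
R4 ← R4 + (5)·R1: [0, 2, 2, -4, 2, 22]
R5 ← R5 + (4)·R1: [0, 1, 1, -2, 1, 11]
R3 ← R3 − (2)·R2: [0, 0, 0, 0, 0, 0]
R4 ← R4 − (2)·R2: [0, 0, 0, 0, 0, 0]
R5 ← R5 − R2: [0, 0, 0, 0, 0, 0]
The echelon form has 2 nonzero rows, and every pivot lies in the first 5 columns, so rank(B) = rank([B|b]) = 2.
The system is consistent.
rank = 2 < 5 unknowns, so there are infinitely many solutions.

infinite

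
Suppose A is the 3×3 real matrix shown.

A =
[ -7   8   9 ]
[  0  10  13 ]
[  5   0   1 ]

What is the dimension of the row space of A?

Row reduce to echelon form.
R3 ← R3 + (5/7)·R1: [0, 40/7, 52/7]
R3 ← R3 − (4/7)·R2: [0, 0, 0]
Echelon form has 2 nonzero rows, so rank(A) = 2.
The row space has dimension equal to the rank: 2.

2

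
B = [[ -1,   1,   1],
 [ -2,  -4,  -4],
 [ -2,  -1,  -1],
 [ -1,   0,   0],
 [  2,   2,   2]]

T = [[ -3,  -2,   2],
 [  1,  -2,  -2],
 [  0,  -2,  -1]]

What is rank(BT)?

2

First compute BT:
[[  4,  -2,  -5],
 [  2,  20,   8],
 [  5,   8,  -1],
 [  3,   2,  -2],
 [ -4, -12,  -2]]
Now row reduce the product.
R2 ← R2 − (1/2)·R1: [0, 21, 21/2]
R3 ← R3 − (5/4)·R1: [0, 21/2, 21/4]
R4 ← R4 − (3/4)·R1: [0, 7/2, 7/4]
R5 ← R5 + R1: [0, -14, -7]
R3 ← R3 − (1/2)·R2: [0, 0, 0]
R4 ← R4 − (1/6)·R2: [0, 0, 0]
R5 ← R5 + (2/3)·R2: [0, 0, 0]
2 nonzero rows, so rank(BT) = 2.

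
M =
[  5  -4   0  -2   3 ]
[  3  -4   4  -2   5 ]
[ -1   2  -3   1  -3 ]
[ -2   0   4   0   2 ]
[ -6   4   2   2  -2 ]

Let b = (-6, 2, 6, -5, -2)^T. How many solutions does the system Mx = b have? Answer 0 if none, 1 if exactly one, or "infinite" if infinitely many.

0

Row reduce the augmented matrix [M | b].
R2 ← R2 − (3/5)·R1: [0, -8/5, 4, -4/5, 16/5, 28/5]
R3 ← R3 + (1/5)·R1: [0, 6/5, -3, 3/5, -12/5, 24/5]
R4 ← R4 + (2/5)·R1: [0, -8/5, 4, -4/5, 16/5, -37/5]
R5 ← R5 + (6/5)·R1: [0, -4/5, 2, -2/5, 8/5, -46/5]
R3 ← R3 + (3/4)·R2: [0, 0, 0, 0, 0, 9]
R4 ← R4 − R2: [0, 0, 0, 0, 0, -13]
R5 ← R5 − (1/2)·R2: [0, 0, 0, 0, 0, -12]
R4 ← R4 + (13/9)·R3: [0, 0, 0, 0, 0, 0]
R5 ← R5 + (4/3)·R3: [0, 0, 0, 0, 0, 0]
The echelon form has 3 nonzero rows; the last pivot sits in the augmented column, so rank(M) = 2 but rank([M|b]) = 3.
Since the ranks differ, the system is inconsistent.
It has no solutions.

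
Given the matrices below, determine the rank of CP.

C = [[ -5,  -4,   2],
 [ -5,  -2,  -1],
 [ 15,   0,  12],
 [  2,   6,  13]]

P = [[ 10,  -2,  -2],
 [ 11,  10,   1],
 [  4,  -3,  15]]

3

First compute CP:
[[-86, -36,  36],
 [-76,  -7,  -7],
 [198, -66, 150],
 [138,  17, 197]]
Now row reduce the product.
R2 ← R2 − (38/43)·R1: [0, 1067/43, -1669/43]
R3 ← R3 + (99/43)·R1: [0, -6402/43, 10014/43]
R4 ← R4 + (69/43)·R1: [0, -1753/43, 10955/43]
R3 ← R3 + (6)·R2: [0, 0, 0]
R4 ← R4 + (1753/1067)·R2: [0, 0, 203796/1067]
Swap R3 ↔ R4
3 nonzero rows, so rank(CP) = 3.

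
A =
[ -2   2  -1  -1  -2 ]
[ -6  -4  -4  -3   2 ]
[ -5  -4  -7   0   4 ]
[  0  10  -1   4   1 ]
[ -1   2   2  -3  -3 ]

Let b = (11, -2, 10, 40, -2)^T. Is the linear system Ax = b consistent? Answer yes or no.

yes

Row reduce the augmented matrix [A | b].
R2 ← R2 − (3)·R1: [0, -10, -1, 0, 8, -35]
R3 ← R3 − (5/2)·R1: [0, -9, -9/2, 5/2, 9, -35/2]
R5 ← R5 − (1/2)·R1: [0, 1, 5/2, -5/2, -2, -15/2]
R3 ← R3 − (9/10)·R2: [0, 0, -18/5, 5/2, 9/5, 14]
R4 ← R4 + R2: [0, 0, -2, 4, 9, 5]
R5 ← R5 + (1/10)·R2: [0, 0, 12/5, -5/2, -6/5, -11]
R4 ← R4 − (5/9)·R3: [0, 0, 0, 47/18, 8, -25/9]
R5 ← R5 + (2/3)·R3: [0, 0, 0, -5/6, 0, -5/3]
R5 ← R5 + (15/47)·R4: [0, 0, 0, 0, 120/47, -120/47]
The echelon form has 5 nonzero rows, and every pivot lies in the first 5 columns, so rank(A) = rank([A|b]) = 5.
The system is consistent.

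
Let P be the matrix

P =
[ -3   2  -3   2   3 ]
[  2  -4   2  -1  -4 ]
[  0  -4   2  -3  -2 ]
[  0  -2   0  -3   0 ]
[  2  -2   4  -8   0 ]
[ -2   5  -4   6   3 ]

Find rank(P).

4

Row reduce to echelon form.
R2 ← R2 + (2/3)·R1: [0, -8/3, 0, 1/3, -2]
R5 ← R5 + (2/3)·R1: [0, -2/3, 2, -20/3, 2]
R6 ← R6 − (2/3)·R1: [0, 11/3, -2, 14/3, 1]
R3 ← R3 − (3/2)·R2: [0, 0, 2, -7/2, 1]
R4 ← R4 − (3/4)·R2: [0, 0, 0, -13/4, 3/2]
R5 ← R5 − (1/4)·R2: [0, 0, 2, -27/4, 5/2]
R6 ← R6 + (11/8)·R2: [0, 0, -2, 41/8, -7/4]
R5 ← R5 − R3: [0, 0, 0, -13/4, 3/2]
R6 ← R6 + R3: [0, 0, 0, 13/8, -3/4]
R5 ← R5 − R4: [0, 0, 0, 0, 0]
R6 ← R6 + (1/2)·R4: [0, 0, 0, 0, 0]
Echelon form has 4 nonzero rows, so rank(P) = 4.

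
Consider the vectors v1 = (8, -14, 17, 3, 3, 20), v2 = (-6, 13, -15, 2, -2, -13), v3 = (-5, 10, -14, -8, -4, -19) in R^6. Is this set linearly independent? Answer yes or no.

yes

Form the matrix with these vectors as rows and row reduce.
R2 ← R2 + (3/4)·R1: [0, 5/2, -9/4, 17/4, 1/4, 2]
R3 ← R3 + (5/8)·R1: [0, 5/4, -27/8, -49/8, -17/8, -13/2]
R3 ← R3 − (1/2)·R2: [0, 0, -9/4, -33/4, -9/4, -15/2]
3 nonzero rows, so the 3 vectors span a space of dimension 3.
Since 3 = 3, the vectors are linearly independent.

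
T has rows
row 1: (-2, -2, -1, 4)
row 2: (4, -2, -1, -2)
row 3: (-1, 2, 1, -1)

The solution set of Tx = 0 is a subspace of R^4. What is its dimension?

2

Row reduce to echelon form.
R2 ← R2 + (2)·R1: [0, -6, -3, 6]
R3 ← R3 − (1/2)·R1: [0, 3, 3/2, -3]
R3 ← R3 + (1/2)·R2: [0, 0, 0, 0]
2 nonzero rows, so rank(T) = 2.
T has 4 columns; by rank–nullity, nullity = 4 − 2 = 2.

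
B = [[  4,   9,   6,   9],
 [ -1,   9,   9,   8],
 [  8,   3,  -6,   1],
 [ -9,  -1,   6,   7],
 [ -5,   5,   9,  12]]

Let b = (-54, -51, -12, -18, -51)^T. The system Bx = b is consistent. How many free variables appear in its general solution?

0

Row reduce the augmented matrix [B | b].
R2 ← R2 + (1/4)·R1: [0, 45/4, 21/2, 41/4, -129/2]
R3 ← R3 − (2)·R1: [0, -15, -18, -17, 96]
R4 ← R4 + (9/4)·R1: [0, 77/4, 39/2, 109/4, -279/2]
R5 ← R5 + (5/4)·R1: [0, 65/4, 33/2, 93/4, -237/2]
R3 ← R3 + (4/3)·R2: [0, 0, -4, -10/3, 10]
R4 ← R4 − (77/45)·R2: [0, 0, 23/15, 437/45, -437/15]
R5 ← R5 − (13/9)·R2: [0, 0, 4/3, 76/9, -76/3]
R4 ← R4 + (23/60)·R3: [0, 0, 0, 253/30, -253/10]
R5 ← R5 + (1/3)·R3: [0, 0, 0, 22/3, -22]
R5 ← R5 − (20/23)·R4: [0, 0, 0, 0, 0]
The echelon form has 4 nonzero rows, and every pivot lies in the first 4 columns, so rank(B) = rank([B|b]) = 4.
The system is consistent.
Free variables = (unknowns) − (rank) = 4 − 4 = 0.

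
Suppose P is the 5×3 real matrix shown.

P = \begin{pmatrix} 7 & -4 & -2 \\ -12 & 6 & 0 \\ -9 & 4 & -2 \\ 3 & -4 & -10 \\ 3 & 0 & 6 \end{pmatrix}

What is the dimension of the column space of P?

2

Row reduce to echelon form.
R2 ← R2 + (12/7)·R1: [0, -6/7, -24/7]
R3 ← R3 + (9/7)·R1: [0, -8/7, -32/7]
R4 ← R4 − (3/7)·R1: [0, -16/7, -64/7]
R5 ← R5 − (3/7)·R1: [0, 12/7, 48/7]
R3 ← R3 − (4/3)·R2: [0, 0, 0]
R4 ← R4 − (8/3)·R2: [0, 0, 0]
R5 ← R5 + (2)·R2: [0, 0, 0]
Echelon form has 2 nonzero rows, so rank(P) = 2.
The column space has dimension equal to the rank: 2.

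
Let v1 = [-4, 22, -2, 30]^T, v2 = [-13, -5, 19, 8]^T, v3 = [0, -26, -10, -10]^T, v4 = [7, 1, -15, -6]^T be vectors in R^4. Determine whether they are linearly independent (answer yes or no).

Form the matrix with these vectors as rows and row reduce.
R2 ← R2 − (13/4)·R1: [0, -153/2, 51/2, -179/2]
R4 ← R4 + (7/4)·R1: [0, 79/2, -37/2, 93/2]
R3 ← R3 − (52/153)·R2: [0, 0, -56/3, 3124/153]
R4 ← R4 + (79/153)·R2: [0, 0, -16/3, 44/153]
R4 ← R4 − (2/7)·R3: [0, 0, 0, -660/119]
4 nonzero rows, so the 4 vectors span a space of dimension 4.
Since 4 = 4, the vectors are linearly independent.

yes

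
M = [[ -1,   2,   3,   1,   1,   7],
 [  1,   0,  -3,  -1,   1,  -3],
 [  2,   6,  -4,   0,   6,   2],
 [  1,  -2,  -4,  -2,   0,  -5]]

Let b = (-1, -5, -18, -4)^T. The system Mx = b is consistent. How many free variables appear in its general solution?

Row reduce the augmented matrix [M | b].
R2 ← R2 + R1: [0, 2, 0, 0, 2, 4, -6]
R3 ← R3 + (2)·R1: [0, 10, 2, 2, 8, 16, -20]
R4 ← R4 + R1: [0, 0, -1, -1, 1, 2, -5]
R3 ← R3 − (5)·R2: [0, 0, 2, 2, -2, -4, 10]
R4 ← R4 + (1/2)·R3: [0, 0, 0, 0, 0, 0, 0]
The echelon form has 3 nonzero rows, and every pivot lies in the first 6 columns, so rank(M) = rank([M|b]) = 3.
The system is consistent.
Free variables = (unknowns) − (rank) = 6 − 3 = 3.

3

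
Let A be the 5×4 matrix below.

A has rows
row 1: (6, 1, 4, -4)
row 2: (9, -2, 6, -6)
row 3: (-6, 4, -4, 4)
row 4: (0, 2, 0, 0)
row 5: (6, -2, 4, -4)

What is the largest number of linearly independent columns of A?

Row reduce to echelon form.
R2 ← R2 − (3/2)·R1: [0, -7/2, 0, 0]
R3 ← R3 + R1: [0, 5, 0, 0]
R5 ← R5 − R1: [0, -3, 0, 0]
R3 ← R3 + (10/7)·R2: [0, 0, 0, 0]
R4 ← R4 + (4/7)·R2: [0, 0, 0, 0]
R5 ← R5 − (6/7)·R2: [0, 0, 0, 0]
Echelon form has 2 nonzero rows, so rank(A) = 2.
The rank gives the maximum number of linearly independent columns: 2.

2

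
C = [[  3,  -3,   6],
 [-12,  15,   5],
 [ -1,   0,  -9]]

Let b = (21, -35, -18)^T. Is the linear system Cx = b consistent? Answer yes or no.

Row reduce the augmented matrix [C | b].
R2 ← R2 + (4)·R1: [0, 3, 29, 49]
R3 ← R3 + (1/3)·R1: [0, -1, -7, -11]
R3 ← R3 + (1/3)·R2: [0, 0, 8/3, 16/3]
The echelon form has 3 nonzero rows, and every pivot lies in the first 3 columns, so rank(C) = rank([C|b]) = 3.
The system is consistent.

yes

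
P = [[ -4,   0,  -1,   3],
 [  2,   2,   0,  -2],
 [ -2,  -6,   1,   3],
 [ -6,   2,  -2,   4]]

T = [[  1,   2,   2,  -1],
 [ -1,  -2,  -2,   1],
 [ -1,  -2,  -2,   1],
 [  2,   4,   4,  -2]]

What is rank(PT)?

1

First compute PT:
[[  3,   6,   6,  -3],
 [ -4,  -8,  -8,   4],
 [  9,  18,  18,  -9],
 [  2,   4,   4,  -2]]
Now row reduce the product.
R2 ← R2 + (4/3)·R1: [0, 0, 0, 0]
R3 ← R3 − (3)·R1: [0, 0, 0, 0]
R4 ← R4 − (2/3)·R1: [0, 0, 0, 0]
1 nonzero row, so rank(PT) = 1.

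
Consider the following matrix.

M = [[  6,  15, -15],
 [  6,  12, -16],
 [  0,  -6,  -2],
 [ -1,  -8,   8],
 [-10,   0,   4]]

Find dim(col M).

3

Row reduce to echelon form.
R2 ← R2 − R1: [0, -3, -1]
R4 ← R4 + (1/6)·R1: [0, -11/2, 11/2]
R5 ← R5 + (5/3)·R1: [0, 25, -21]
R3 ← R3 − (2)·R2: [0, 0, 0]
R4 ← R4 − (11/6)·R2: [0, 0, 22/3]
R5 ← R5 + (25/3)·R2: [0, 0, -88/3]
Swap R3 ↔ R4
R5 ← R5 + (4)·R3: [0, 0, 0]
Echelon form has 3 nonzero rows, so rank(M) = 3.
The column space has dimension equal to the rank: 3.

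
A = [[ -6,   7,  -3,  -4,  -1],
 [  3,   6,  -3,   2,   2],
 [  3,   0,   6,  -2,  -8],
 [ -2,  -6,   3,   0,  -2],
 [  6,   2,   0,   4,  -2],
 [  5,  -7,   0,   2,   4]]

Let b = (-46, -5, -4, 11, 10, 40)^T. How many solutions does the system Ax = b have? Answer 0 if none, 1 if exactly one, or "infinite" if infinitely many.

1

Row reduce the augmented matrix [A | b].
R2 ← R2 + (1/2)·R1: [0, 19/2, -9/2, 0, 3/2, -28]
R3 ← R3 + (1/2)·R1: [0, 7/2, 9/2, -4, -17/2, -27]
R4 ← R4 − (1/3)·R1: [0, -25/3, 4, 4/3, -5/3, 79/3]
R5 ← R5 + R1: [0, 9, -3, 0, -3, -36]
R6 ← R6 + (5/6)·R1: [0, -7/6, -5/2, -4/3, 19/6, 5/3]
R3 ← R3 − (7/19)·R2: [0, 0, 117/19, -4, -172/19, -317/19]
R4 ← R4 + (50/57)·R2: [0, 0, 1/19, 4/3, -20/57, 101/57]
R5 ← R5 − (18/19)·R2: [0, 0, 24/19, 0, -84/19, -180/19]
R6 ← R6 + (7/57)·R2: [0, 0, -58/19, -4/3, 191/57, -101/57]
R4 ← R4 − (1/117)·R3: [0, 0, 0, 160/117, -32/117, 224/117]
R5 ← R5 − (8/39)·R3: [0, 0, 0, 32/39, -100/39, -236/39]
R6 ← R6 + (58/117)·R3: [0, 0, 0, -388/117, -133/117, -1175/117]
R5 ← R5 − (3/5)·R4: [0, 0, 0, 0, -12/5, -36/5]
R6 ← R6 + (97/40)·R4: [0, 0, 0, 0, -9/5, -27/5]
R6 ← R6 − (3/4)·R5: [0, 0, 0, 0, 0, 0]
The echelon form has 5 nonzero rows, and every pivot lies in the first 5 columns, so rank(A) = rank([A|b]) = 5.
The system is consistent.
rank = 5 = number of unknowns, so the solution is unique.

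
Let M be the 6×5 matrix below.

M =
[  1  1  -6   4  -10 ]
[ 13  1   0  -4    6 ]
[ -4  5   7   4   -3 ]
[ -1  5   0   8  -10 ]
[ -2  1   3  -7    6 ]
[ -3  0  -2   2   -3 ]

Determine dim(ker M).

Row reduce to echelon form.
R2 ← R2 − (13)·R1: [0, -12, 78, -56, 136]
R3 ← R3 + (4)·R1: [0, 9, -17, 20, -43]
R4 ← R4 + R1: [0, 6, -6, 12, -20]
R5 ← R5 + (2)·R1: [0, 3, -9, 1, -14]
R6 ← R6 + (3)·R1: [0, 3, -20, 14, -33]
R3 ← R3 + (3/4)·R2: [0, 0, 83/2, -22, 59]
R4 ← R4 + (1/2)·R2: [0, 0, 33, -16, 48]
R5 ← R5 + (1/4)·R2: [0, 0, 21/2, -13, 20]
R6 ← R6 + (1/4)·R2: [0, 0, -1/2, 0, 1]
R4 ← R4 − (66/83)·R3: [0, 0, 0, 124/83, 90/83]
R5 ← R5 − (21/83)·R3: [0, 0, 0, -617/83, 421/83]
R6 ← R6 + (1/83)·R3: [0, 0, 0, -22/83, 142/83]
R5 ← R5 + (617/124)·R4: [0, 0, 0, 0, 649/62]
R6 ← R6 + (11/62)·R4: [0, 0, 0, 0, 59/31]
R6 ← R6 − (2/11)·R5: [0, 0, 0, 0, 0]
5 nonzero rows, so rank(M) = 5.
M has 5 columns; by rank–nullity, nullity = 5 − 5 = 0.

0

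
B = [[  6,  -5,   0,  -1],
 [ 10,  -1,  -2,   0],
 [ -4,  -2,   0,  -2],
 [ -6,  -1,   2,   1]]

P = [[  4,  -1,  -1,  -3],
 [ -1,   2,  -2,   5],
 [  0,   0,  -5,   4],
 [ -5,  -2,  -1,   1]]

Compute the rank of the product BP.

3

First compute BP:
[[ 34, -14,   5, -44],
 [ 41, -12,   2, -43],
 [ -4,   4,  10,   0],
 [-28,   2,  -3,  22]]
Now row reduce the product.
R2 ← R2 − (41/34)·R1: [0, 83/17, -137/34, 171/17]
R3 ← R3 + (2/17)·R1: [0, 40/17, 180/17, -88/17]
R4 ← R4 + (14/17)·R1: [0, -162/17, 19/17, -242/17]
R3 ← R3 − (40/83)·R2: [0, 0, 1040/83, -832/83]
R4 ← R4 + (162/83)·R2: [0, 0, -560/83, 448/83]
R4 ← R4 + (7/13)·R3: [0, 0, 0, 0]
3 nonzero rows, so rank(BP) = 3.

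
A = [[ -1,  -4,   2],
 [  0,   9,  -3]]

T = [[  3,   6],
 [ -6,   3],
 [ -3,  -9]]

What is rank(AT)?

2

First compute AT:
[[ 15, -36],
 [-45,  54]]
Now row reduce the product.
R2 ← R2 + (3)·R1: [0, -54]
2 nonzero rows, so rank(AT) = 2.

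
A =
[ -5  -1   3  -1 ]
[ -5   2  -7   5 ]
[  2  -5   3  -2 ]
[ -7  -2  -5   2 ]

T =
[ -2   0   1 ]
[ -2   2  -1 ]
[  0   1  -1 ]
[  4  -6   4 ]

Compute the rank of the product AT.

First compute AT:
[[  8,   7, -11],
 [ 26, -33,  20],
 [ -2,   5,  -4],
 [ 26, -21,   8]]
Now row reduce the product.
R2 ← R2 − (13/4)·R1: [0, -223/4, 223/4]
R3 ← R3 + (1/4)·R1: [0, 27/4, -27/4]
R4 ← R4 − (13/4)·R1: [0, -175/4, 175/4]
R3 ← R3 + (27/223)·R2: [0, 0, 0]
R4 ← R4 − (175/223)·R2: [0, 0, 0]
2 nonzero rows, so rank(AT) = 2.

2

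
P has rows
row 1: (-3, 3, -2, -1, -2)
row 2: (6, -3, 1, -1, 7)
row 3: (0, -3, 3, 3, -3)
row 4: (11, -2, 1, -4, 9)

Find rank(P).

Row reduce to echelon form.
R2 ← R2 + (2)·R1: [0, 3, -3, -3, 3]
R4 ← R4 + (11/3)·R1: [0, 9, -19/3, -23/3, 5/3]
R3 ← R3 + R2: [0, 0, 0, 0, 0]
R4 ← R4 − (3)·R2: [0, 0, 8/3, 4/3, -22/3]
Swap R3 ↔ R4
Echelon form has 3 nonzero rows, so rank(P) = 3.

3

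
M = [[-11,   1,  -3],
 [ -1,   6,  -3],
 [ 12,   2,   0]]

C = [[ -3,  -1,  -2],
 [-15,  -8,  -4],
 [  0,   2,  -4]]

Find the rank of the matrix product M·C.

2

First compute MC:
[[ 18,  -3,  30],
 [-87, -53, -10],
 [-66, -28, -32]]
Now row reduce the product.
R2 ← R2 + (29/6)·R1: [0, -135/2, 135]
R3 ← R3 + (11/3)·R1: [0, -39, 78]
R3 ← R3 − (26/45)·R2: [0, 0, 0]
2 nonzero rows, so rank(MC) = 2.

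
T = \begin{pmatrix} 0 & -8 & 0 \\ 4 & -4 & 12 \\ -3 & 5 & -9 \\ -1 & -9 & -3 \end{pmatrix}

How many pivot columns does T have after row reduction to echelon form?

Row reduce to echelon form.
Swap R1 ↔ R2
R3 ← R3 + (3/4)·R1: [0, 2, 0]
R4 ← R4 + (1/4)·R1: [0, -10, 0]
R3 ← R3 + (1/4)·R2: [0, 0, 0]
R4 ← R4 − (5/4)·R2: [0, 0, 0]
Echelon form has 2 nonzero rows, so rank(T) = 2.
Each nonzero row contributes one pivot column: 2 pivot columns.

2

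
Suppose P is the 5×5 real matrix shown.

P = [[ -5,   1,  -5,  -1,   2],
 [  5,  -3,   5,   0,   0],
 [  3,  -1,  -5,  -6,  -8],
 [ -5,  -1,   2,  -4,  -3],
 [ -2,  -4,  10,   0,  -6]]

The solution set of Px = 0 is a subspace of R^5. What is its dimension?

Row reduce to echelon form.
R2 ← R2 + R1: [0, -2, 0, -1, 2]
R3 ← R3 + (3/5)·R1: [0, -2/5, -8, -33/5, -34/5]
R4 ← R4 − R1: [0, -2, 7, -3, -5]
R5 ← R5 − (2/5)·R1: [0, -22/5, 12, 2/5, -34/5]
R3 ← R3 − (1/5)·R2: [0, 0, -8, -32/5, -36/5]
R4 ← R4 − R2: [0, 0, 7, -2, -7]
R5 ← R5 − (11/5)·R2: [0, 0, 12, 13/5, -56/5]
R4 ← R4 + (7/8)·R3: [0, 0, 0, -38/5, -133/10]
R5 ← R5 + (3/2)·R3: [0, 0, 0, -7, -22]
R5 ← R5 − (35/38)·R4: [0, 0, 0, 0, -39/4]
5 nonzero rows, so rank(P) = 5.
P has 5 columns; by rank–nullity, nullity = 5 − 5 = 0.

0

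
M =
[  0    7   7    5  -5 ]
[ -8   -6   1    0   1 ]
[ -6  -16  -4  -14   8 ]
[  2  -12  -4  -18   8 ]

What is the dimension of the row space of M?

3

Row reduce to echelon form.
Swap R1 ↔ R2
R3 ← R3 − (3/4)·R1: [0, -23/2, -19/4, -14, 29/4]
R4 ← R4 + (1/4)·R1: [0, -27/2, -15/4, -18, 33/4]
R3 ← R3 + (23/14)·R2: [0, 0, 27/4, -81/14, -27/28]
R4 ← R4 + (27/14)·R2: [0, 0, 39/4, -117/14, -39/28]
R4 ← R4 − (13/9)·R3: [0, 0, 0, 0, 0]
Echelon form has 3 nonzero rows, so rank(M) = 3.
The row space has dimension equal to the rank: 3.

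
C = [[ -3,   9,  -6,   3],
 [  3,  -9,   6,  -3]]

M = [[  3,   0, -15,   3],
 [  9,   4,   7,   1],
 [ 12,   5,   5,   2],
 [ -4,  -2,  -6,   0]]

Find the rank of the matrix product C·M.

1

First compute CM:
[[-12,   0,  60, -12],
 [ 12,   0, -60,  12]]
Now row reduce the product.
R2 ← R2 + R1: [0, 0, 0, 0]
1 nonzero row, so rank(CM) = 1.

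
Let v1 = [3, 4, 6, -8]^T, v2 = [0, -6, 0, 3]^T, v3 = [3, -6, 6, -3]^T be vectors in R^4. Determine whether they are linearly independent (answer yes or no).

Form the matrix with these vectors as rows and row reduce.
R3 ← R3 − R1: [0, -10, 0, 5]
R3 ← R3 − (5/3)·R2: [0, 0, 0, 0]
2 nonzero rows, so the 3 vectors span a space of dimension 2.
Since 2 < 3, the vectors are linearly dependent.

no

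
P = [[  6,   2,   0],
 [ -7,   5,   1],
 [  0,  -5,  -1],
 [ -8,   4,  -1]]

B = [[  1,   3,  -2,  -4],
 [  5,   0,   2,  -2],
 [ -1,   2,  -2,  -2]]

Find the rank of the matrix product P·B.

First compute PB:
[[ 16,  18,  -8, -28],
 [ 17, -19,  22,  16],
 [-24,  -2,  -8,  12],
 [ 13, -26,  26,  26]]
Now row reduce the product.
R2 ← R2 − (17/16)·R1: [0, -305/8, 61/2, 183/4]
R3 ← R3 + (3/2)·R1: [0, 25, -20, -30]
R4 ← R4 − (13/16)·R1: [0, -325/8, 65/2, 195/4]
R3 ← R3 + (40/61)·R2: [0, 0, 0, 0]
R4 ← R4 − (65/61)·R2: [0, 0, 0, 0]
2 nonzero rows, so rank(PB) = 2.

2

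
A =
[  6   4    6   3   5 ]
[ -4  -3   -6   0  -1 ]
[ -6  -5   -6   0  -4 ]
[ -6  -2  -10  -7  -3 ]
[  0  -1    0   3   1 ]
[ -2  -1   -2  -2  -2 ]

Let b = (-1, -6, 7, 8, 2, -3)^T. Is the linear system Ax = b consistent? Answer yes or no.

no

Row reduce the augmented matrix [A | b].
R2 ← R2 + (2/3)·R1: [0, -1/3, -2, 2, 7/3, -20/3]
R3 ← R3 + R1: [0, -1, 0, 3, 1, 6]
R4 ← R4 + R1: [0, 2, -4, -4, 2, 7]
R6 ← R6 + (1/3)·R1: [0, 1/3, 0, -1, -1/3, -10/3]
R3 ← R3 − (3)·R2: [0, 0, 6, -3, -6, 26]
R4 ← R4 + (6)·R2: [0, 0, -16, 8, 16, -33]
R5 ← R5 − (3)·R2: [0, 0, 6, -3, -6, 22]
R6 ← R6 + R2: [0, 0, -2, 1, 2, -10]
R4 ← R4 + (8/3)·R3: [0, 0, 0, 0, 0, 109/3]
R5 ← R5 − R3: [0, 0, 0, 0, 0, -4]
R6 ← R6 + (1/3)·R3: [0, 0, 0, 0, 0, -4/3]
R5 ← R5 + (12/109)·R4: [0, 0, 0, 0, 0, 0]
R6 ← R6 + (4/109)·R4: [0, 0, 0, 0, 0, 0]
The echelon form has 4 nonzero rows; the last pivot sits in the augmented column, so rank(A) = 3 but rank([A|b]) = 4.
Since the ranks differ, the system is inconsistent.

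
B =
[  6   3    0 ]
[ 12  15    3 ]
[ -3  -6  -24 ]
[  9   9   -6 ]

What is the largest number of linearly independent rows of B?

3

Row reduce to echelon form.
R2 ← R2 − (2)·R1: [0, 9, 3]
R3 ← R3 + (1/2)·R1: [0, -9/2, -24]
R4 ← R4 − (3/2)·R1: [0, 9/2, -6]
R3 ← R3 + (1/2)·R2: [0, 0, -45/2]
R4 ← R4 − (1/2)·R2: [0, 0, -15/2]
R4 ← R4 − (1/3)·R3: [0, 0, 0]
Echelon form has 3 nonzero rows, so rank(B) = 3.
The rank gives the maximum number of linearly independent rows: 3.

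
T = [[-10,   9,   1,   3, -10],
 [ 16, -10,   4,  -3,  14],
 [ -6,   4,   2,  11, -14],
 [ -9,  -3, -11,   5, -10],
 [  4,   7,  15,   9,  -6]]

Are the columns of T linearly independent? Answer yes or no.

Row reduce T to echelon form.
R2 ← R2 + (8/5)·R1: [0, 22/5, 28/5, 9/5, -2]
R3 ← R3 − (3/5)·R1: [0, -7/5, 7/5, 46/5, -8]
R4 ← R4 − (9/10)·R1: [0, -111/10, -119/10, 23/10, -1]
R5 ← R5 + (2/5)·R1: [0, 53/5, 77/5, 51/5, -10]
R3 ← R3 + (7/22)·R2: [0, 0, 35/11, 215/22, -95/11]
R4 ← R4 + (111/44)·R2: [0, 0, 49/22, 301/44, -133/22]
R5 ← R5 − (53/22)·R2: [0, 0, 21/11, 129/22, -57/11]
R4 ← R4 − (7/10)·R3: [0, 0, 0, 0, 0]
R5 ← R5 − (3/5)·R3: [0, 0, 0, 0, 0]
3 pivots among 5 columns.
Only 3 < 5 pivot columns, so the columns are linearly dependent.

no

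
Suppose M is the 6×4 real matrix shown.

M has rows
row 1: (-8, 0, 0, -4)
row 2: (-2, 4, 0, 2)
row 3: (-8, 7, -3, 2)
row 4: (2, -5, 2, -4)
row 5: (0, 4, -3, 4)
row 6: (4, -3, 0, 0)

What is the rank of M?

Row reduce to echelon form.
R2 ← R2 − (1/4)·R1: [0, 4, 0, 3]
R3 ← R3 − R1: [0, 7, -3, 6]
R4 ← R4 + (1/4)·R1: [0, -5, 2, -5]
R6 ← R6 + (1/2)·R1: [0, -3, 0, -2]
R3 ← R3 − (7/4)·R2: [0, 0, -3, 3/4]
R4 ← R4 + (5/4)·R2: [0, 0, 2, -5/4]
R5 ← R5 − R2: [0, 0, -3, 1]
R6 ← R6 + (3/4)·R2: [0, 0, 0, 1/4]
R4 ← R4 + (2/3)·R3: [0, 0, 0, -3/4]
R5 ← R5 − R3: [0, 0, 0, 1/4]
R5 ← R5 + (1/3)·R4: [0, 0, 0, 0]
R6 ← R6 + (1/3)·R4: [0, 0, 0, 0]
Echelon form has 4 nonzero rows, so rank(M) = 4.

4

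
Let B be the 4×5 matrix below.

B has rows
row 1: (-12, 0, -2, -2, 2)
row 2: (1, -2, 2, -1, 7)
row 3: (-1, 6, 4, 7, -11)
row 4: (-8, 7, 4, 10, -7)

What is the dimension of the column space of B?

4

Row reduce to echelon form.
R2 ← R2 + (1/12)·R1: [0, -2, 11/6, -7/6, 43/6]
R3 ← R3 − (1/12)·R1: [0, 6, 25/6, 43/6, -67/6]
R4 ← R4 − (2/3)·R1: [0, 7, 16/3, 34/3, -25/3]
R3 ← R3 + (3)·R2: [0, 0, 29/3, 11/3, 31/3]
R4 ← R4 + (7/2)·R2: [0, 0, 47/4, 29/4, 67/4]
R4 ← R4 − (141/116)·R3: [0, 0, 0, 81/29, 243/58]
Echelon form has 4 nonzero rows, so rank(B) = 4.
The column space has dimension equal to the rank: 4.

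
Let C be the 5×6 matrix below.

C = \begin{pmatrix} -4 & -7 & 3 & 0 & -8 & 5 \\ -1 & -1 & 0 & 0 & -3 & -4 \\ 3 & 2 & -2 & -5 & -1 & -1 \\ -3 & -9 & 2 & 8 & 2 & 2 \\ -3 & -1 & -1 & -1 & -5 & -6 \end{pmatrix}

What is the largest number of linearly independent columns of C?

Row reduce to echelon form.
R2 ← R2 − (1/4)·R1: [0, 3/4, -3/4, 0, -1, -21/4]
R3 ← R3 + (3/4)·R1: [0, -13/4, 1/4, -5, -7, 11/4]
R4 ← R4 − (3/4)·R1: [0, -15/4, -1/4, 8, 8, -7/4]
R5 ← R5 − (3/4)·R1: [0, 17/4, -13/4, -1, 1, -39/4]
R3 ← R3 + (13/3)·R2: [0, 0, -3, -5, -34/3, -20]
R4 ← R4 + (5)·R2: [0, 0, -4, 8, 3, -28]
R5 ← R5 − (17/3)·R2: [0, 0, 1, -1, 20/3, 20]
R4 ← R4 − (4/3)·R3: [0, 0, 0, 44/3, 163/9, -4/3]
R5 ← R5 + (1/3)·R3: [0, 0, 0, -8/3, 26/9, 40/3]
R5 ← R5 + (2/11)·R4: [0, 0, 0, 0, 68/11, 144/11]
Echelon form has 5 nonzero rows, so rank(C) = 5.
The rank gives the maximum number of linearly independent columns: 5.

5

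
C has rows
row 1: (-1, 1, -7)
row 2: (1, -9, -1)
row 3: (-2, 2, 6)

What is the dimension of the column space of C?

3

Row reduce to echelon form.
R2 ← R2 + R1: [0, -8, -8]
R3 ← R3 − (2)·R1: [0, 0, 20]
Echelon form has 3 nonzero rows, so rank(C) = 3.
The column space has dimension equal to the rank: 3.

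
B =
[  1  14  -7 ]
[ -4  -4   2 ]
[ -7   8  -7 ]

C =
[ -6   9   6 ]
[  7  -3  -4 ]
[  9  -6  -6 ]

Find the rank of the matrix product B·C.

First compute BC:
[[ 29,   9,  -8],
 [ 14, -36, -20],
 [ 35, -45, -32]]
Now row reduce the product.
R2 ← R2 − (14/29)·R1: [0, -1170/29, -468/29]
R3 ← R3 − (35/29)·R1: [0, -1620/29, -648/29]
R3 ← R3 − (18/13)·R2: [0, 0, 0]
2 nonzero rows, so rank(BC) = 2.

2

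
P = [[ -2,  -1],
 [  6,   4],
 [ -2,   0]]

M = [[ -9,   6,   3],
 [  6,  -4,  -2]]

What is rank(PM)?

First compute PM:
[[ 12,  -8,  -4],
 [-30,  20,  10],
 [ 18, -12,  -6]]
Now row reduce the product.
R2 ← R2 + (5/2)·R1: [0, 0, 0]
R3 ← R3 − (3/2)·R1: [0, 0, 0]
1 nonzero row, so rank(PM) = 1.

1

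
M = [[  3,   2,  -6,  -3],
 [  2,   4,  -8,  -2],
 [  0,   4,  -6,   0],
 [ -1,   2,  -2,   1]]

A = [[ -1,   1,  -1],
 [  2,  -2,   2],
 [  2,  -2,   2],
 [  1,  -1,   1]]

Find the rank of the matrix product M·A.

First compute MA:
[[-14,  14, -14],
 [-12,  12, -12],
 [ -4,   4,  -4],
 [  2,  -2,   2]]
Now row reduce the product.
R2 ← R2 − (6/7)·R1: [0, 0, 0]
R3 ← R3 − (2/7)·R1: [0, 0, 0]
R4 ← R4 + (1/7)·R1: [0, 0, 0]
1 nonzero row, so rank(MA) = 1.

1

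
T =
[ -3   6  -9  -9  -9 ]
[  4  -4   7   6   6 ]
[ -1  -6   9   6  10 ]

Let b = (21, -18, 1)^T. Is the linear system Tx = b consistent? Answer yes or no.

yes

Row reduce the augmented matrix [T | b].
R2 ← R2 + (4/3)·R1: [0, 4, -5, -6, -6, 10]
R3 ← R3 − (1/3)·R1: [0, -8, 12, 9, 13, -6]
R3 ← R3 + (2)·R2: [0, 0, 2, -3, 1, 14]
The echelon form has 3 nonzero rows, and every pivot lies in the first 5 columns, so rank(T) = rank([T|b]) = 3.
The system is consistent.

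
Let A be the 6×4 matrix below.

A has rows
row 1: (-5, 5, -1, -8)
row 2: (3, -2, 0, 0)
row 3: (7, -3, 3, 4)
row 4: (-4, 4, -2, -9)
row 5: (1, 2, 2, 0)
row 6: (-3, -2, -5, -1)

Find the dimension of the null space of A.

0

Row reduce to echelon form.
R2 ← R2 + (3/5)·R1: [0, 1, -3/5, -24/5]
R3 ← R3 + (7/5)·R1: [0, 4, 8/5, -36/5]
R4 ← R4 − (4/5)·R1: [0, 0, -6/5, -13/5]
R5 ← R5 + (1/5)·R1: [0, 3, 9/5, -8/5]
R6 ← R6 − (3/5)·R1: [0, -5, -22/5, 19/5]
R3 ← R3 − (4)·R2: [0, 0, 4, 12]
R5 ← R5 − (3)·R2: [0, 0, 18/5, 64/5]
R6 ← R6 + (5)·R2: [0, 0, -37/5, -101/5]
R4 ← R4 + (3/10)·R3: [0, 0, 0, 1]
R5 ← R5 − (9/10)·R3: [0, 0, 0, 2]
R6 ← R6 + (37/20)·R3: [0, 0, 0, 2]
R5 ← R5 − (2)·R4: [0, 0, 0, 0]
R6 ← R6 − (2)·R4: [0, 0, 0, 0]
4 nonzero rows, so rank(A) = 4.
A has 4 columns; by rank–nullity, nullity = 4 − 4 = 0.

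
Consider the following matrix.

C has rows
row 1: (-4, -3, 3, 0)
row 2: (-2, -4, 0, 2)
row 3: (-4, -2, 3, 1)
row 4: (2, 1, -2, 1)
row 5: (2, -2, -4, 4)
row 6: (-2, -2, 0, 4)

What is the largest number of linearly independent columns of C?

3

Row reduce to echelon form.
R2 ← R2 − (1/2)·R1: [0, -5/2, -3/2, 2]
R3 ← R3 − R1: [0, 1, 0, 1]
R4 ← R4 + (1/2)·R1: [0, -1/2, -1/2, 1]
R5 ← R5 + (1/2)·R1: [0, -7/2, -5/2, 4]
R6 ← R6 − (1/2)·R1: [0, -1/2, -3/2, 4]
R3 ← R3 + (2/5)·R2: [0, 0, -3/5, 9/5]
R4 ← R4 − (1/5)·R2: [0, 0, -1/5, 3/5]
R5 ← R5 − (7/5)·R2: [0, 0, -2/5, 6/5]
R6 ← R6 − (1/5)·R2: [0, 0, -6/5, 18/5]
R4 ← R4 − (1/3)·R3: [0, 0, 0, 0]
R5 ← R5 − (2/3)·R3: [0, 0, 0, 0]
R6 ← R6 − (2)·R3: [0, 0, 0, 0]
Echelon form has 3 nonzero rows, so rank(C) = 3.
The rank gives the maximum number of linearly independent columns: 3.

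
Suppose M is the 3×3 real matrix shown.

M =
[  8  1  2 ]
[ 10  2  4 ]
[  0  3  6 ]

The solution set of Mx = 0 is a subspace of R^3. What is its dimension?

1

Row reduce to echelon form.
R2 ← R2 − (5/4)·R1: [0, 3/4, 3/2]
R3 ← R3 − (4)·R2: [0, 0, 0]
2 nonzero rows, so rank(M) = 2.
M has 3 columns; by rank–nullity, nullity = 3 − 2 = 1.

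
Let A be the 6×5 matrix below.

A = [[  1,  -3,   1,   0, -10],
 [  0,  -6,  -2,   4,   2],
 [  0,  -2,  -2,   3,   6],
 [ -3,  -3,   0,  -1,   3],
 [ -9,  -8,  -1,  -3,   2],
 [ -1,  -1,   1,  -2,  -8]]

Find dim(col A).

4

Row reduce to echelon form.
R4 ← R4 + (3)·R1: [0, -12, 3, -1, -27]
R5 ← R5 + (9)·R1: [0, -35, 8, -3, -88]
R6 ← R6 + R1: [0, -4, 2, -2, -18]
R3 ← R3 − (1/3)·R2: [0, 0, -4/3, 5/3, 16/3]
R4 ← R4 − (2)·R2: [0, 0, 7, -9, -31]
R5 ← R5 − (35/6)·R2: [0, 0, 59/3, -79/3, -299/3]
R6 ← R6 − (2/3)·R2: [0, 0, 10/3, -14/3, -58/3]
R4 ← R4 + (21/4)·R3: [0, 0, 0, -1/4, -3]
R5 ← R5 + (59/4)·R3: [0, 0, 0, -7/4, -21]
R6 ← R6 + (5/2)·R3: [0, 0, 0, -1/2, -6]
R5 ← R5 − (7)·R4: [0, 0, 0, 0, 0]
R6 ← R6 − (2)·R4: [0, 0, 0, 0, 0]
Echelon form has 4 nonzero rows, so rank(A) = 4.
The column space has dimension equal to the rank: 4.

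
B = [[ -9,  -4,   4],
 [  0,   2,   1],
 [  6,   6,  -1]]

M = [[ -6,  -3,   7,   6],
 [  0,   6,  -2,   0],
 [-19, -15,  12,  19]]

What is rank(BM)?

First compute BM:
[[-22, -57,  -7,  22],
 [-19,  -3,   8,  19],
 [-17,  33,  18,  17]]
Now row reduce the product.
R2 ← R2 − (19/22)·R1: [0, 1017/22, 309/22, 0]
R3 ← R3 − (17/22)·R1: [0, 1695/22, 515/22, 0]
R3 ← R3 − (5/3)·R2: [0, 0, 0, 0]
2 nonzero rows, so rank(BM) = 2.

2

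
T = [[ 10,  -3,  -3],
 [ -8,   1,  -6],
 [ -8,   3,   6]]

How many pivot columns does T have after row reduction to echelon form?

Row reduce to echelon form.
R2 ← R2 + (4/5)·R1: [0, -7/5, -42/5]
R3 ← R3 + (4/5)·R1: [0, 3/5, 18/5]
R3 ← R3 + (3/7)·R2: [0, 0, 0]
Echelon form has 2 nonzero rows, so rank(T) = 2.
Each nonzero row contributes one pivot column: 2 pivot columns.

2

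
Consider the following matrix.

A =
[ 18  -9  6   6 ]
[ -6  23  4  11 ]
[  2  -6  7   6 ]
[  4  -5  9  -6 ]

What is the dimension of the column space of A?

Row reduce to echelon form.
R2 ← R2 + (1/3)·R1: [0, 20, 6, 13]
R3 ← R3 − (1/9)·R1: [0, -5, 19/3, 16/3]
R4 ← R4 − (2/9)·R1: [0, -3, 23/3, -22/3]
R3 ← R3 + (1/4)·R2: [0, 0, 47/6, 103/12]
R4 ← R4 + (3/20)·R2: [0, 0, 257/30, -323/60]
R4 ← R4 − (257/235)·R3: [0, 0, 0, -3471/235]
Echelon form has 4 nonzero rows, so rank(A) = 4.
The column space has dimension equal to the rank: 4.

4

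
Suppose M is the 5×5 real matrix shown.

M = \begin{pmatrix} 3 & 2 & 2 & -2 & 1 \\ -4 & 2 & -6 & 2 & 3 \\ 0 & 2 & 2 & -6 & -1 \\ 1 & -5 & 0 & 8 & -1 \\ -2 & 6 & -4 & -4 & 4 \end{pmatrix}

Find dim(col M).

Row reduce to echelon form.
R2 ← R2 + (4/3)·R1: [0, 14/3, -10/3, -2/3, 13/3]
R4 ← R4 − (1/3)·R1: [0, -17/3, -2/3, 26/3, -4/3]
R5 ← R5 + (2/3)·R1: [0, 22/3, -8/3, -16/3, 14/3]
R3 ← R3 − (3/7)·R2: [0, 0, 24/7, -40/7, -20/7]
R4 ← R4 + (17/14)·R2: [0, 0, -33/7, 55/7, 55/14]
R5 ← R5 − (11/7)·R2: [0, 0, 18/7, -30/7, -15/7]
R4 ← R4 + (11/8)·R3: [0, 0, 0, 0, 0]
R5 ← R5 − (3/4)·R3: [0, 0, 0, 0, 0]
Echelon form has 3 nonzero rows, so rank(M) = 3.
The column space has dimension equal to the rank: 3.

3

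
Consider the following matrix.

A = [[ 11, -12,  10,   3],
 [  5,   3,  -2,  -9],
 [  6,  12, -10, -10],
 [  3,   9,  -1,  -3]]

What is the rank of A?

4

Row reduce to echelon form.
R2 ← R2 − (5/11)·R1: [0, 93/11, -72/11, -114/11]
R3 ← R3 − (6/11)·R1: [0, 204/11, -170/11, -128/11]
R4 ← R4 − (3/11)·R1: [0, 135/11, -41/11, -42/11]
R3 ← R3 − (68/31)·R2: [0, 0, -34/31, 344/31]
R4 ← R4 − (45/31)·R2: [0, 0, 179/31, 348/31]
R4 ← R4 + (179/34)·R3: [0, 0, 0, 1184/17]
Echelon form has 4 nonzero rows, so rank(A) = 4.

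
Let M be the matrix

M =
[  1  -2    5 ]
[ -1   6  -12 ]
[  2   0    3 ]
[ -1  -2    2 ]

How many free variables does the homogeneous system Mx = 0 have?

Row reduce to echelon form.
R2 ← R2 + R1: [0, 4, -7]
R3 ← R3 − (2)·R1: [0, 4, -7]
R4 ← R4 + R1: [0, -4, 7]
R3 ← R3 − R2: [0, 0, 0]
R4 ← R4 + R2: [0, 0, 0]
2 nonzero rows, so rank(M) = 2.
M has 3 columns; by rank–nullity, nullity = 3 − 2 = 1.

1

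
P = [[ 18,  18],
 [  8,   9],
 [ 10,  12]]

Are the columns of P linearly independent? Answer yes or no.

Row reduce P to echelon form.
R2 ← R2 − (4/9)·R1: [0, 1]
R3 ← R3 − (5/9)·R1: [0, 2]
R3 ← R3 − (2)·R2: [0, 0]
2 pivots among 2 columns.
Every column is a pivot column, so the columns are linearly independent.

yes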